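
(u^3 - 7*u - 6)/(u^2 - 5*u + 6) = (u^2 + 3*u + 2)/(u - 2)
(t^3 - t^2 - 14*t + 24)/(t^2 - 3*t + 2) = (t^2 + t - 12)/(t - 1)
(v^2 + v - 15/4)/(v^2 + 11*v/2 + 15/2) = (v - 3/2)/(v + 3)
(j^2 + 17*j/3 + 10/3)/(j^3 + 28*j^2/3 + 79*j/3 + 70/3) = (3*j + 2)/(3*j^2 + 13*j + 14)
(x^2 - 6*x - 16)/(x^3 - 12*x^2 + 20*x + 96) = 1/(x - 6)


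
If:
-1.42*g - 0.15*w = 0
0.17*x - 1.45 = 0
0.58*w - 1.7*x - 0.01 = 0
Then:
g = -2.64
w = 25.02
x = 8.53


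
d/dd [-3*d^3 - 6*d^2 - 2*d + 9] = -9*d^2 - 12*d - 2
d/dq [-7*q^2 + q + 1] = 1 - 14*q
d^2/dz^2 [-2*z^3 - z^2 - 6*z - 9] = -12*z - 2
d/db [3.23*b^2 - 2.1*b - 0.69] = 6.46*b - 2.1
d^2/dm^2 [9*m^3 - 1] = 54*m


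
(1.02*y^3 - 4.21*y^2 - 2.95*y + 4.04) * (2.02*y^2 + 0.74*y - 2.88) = 2.0604*y^5 - 7.7494*y^4 - 12.012*y^3 + 18.1026*y^2 + 11.4856*y - 11.6352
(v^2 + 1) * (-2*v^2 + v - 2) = -2*v^4 + v^3 - 4*v^2 + v - 2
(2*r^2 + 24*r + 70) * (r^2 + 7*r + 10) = 2*r^4 + 38*r^3 + 258*r^2 + 730*r + 700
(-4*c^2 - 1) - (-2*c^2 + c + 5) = -2*c^2 - c - 6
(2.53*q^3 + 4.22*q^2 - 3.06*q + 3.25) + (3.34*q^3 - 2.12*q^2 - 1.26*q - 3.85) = 5.87*q^3 + 2.1*q^2 - 4.32*q - 0.6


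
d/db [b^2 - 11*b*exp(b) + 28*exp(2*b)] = -11*b*exp(b) + 2*b + 56*exp(2*b) - 11*exp(b)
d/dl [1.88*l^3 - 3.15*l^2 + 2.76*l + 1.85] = 5.64*l^2 - 6.3*l + 2.76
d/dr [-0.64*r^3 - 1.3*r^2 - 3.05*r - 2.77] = -1.92*r^2 - 2.6*r - 3.05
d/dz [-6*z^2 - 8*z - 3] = -12*z - 8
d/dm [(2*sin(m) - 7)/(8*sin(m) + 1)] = 58*cos(m)/(8*sin(m) + 1)^2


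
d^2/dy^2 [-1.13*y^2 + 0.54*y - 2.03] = -2.26000000000000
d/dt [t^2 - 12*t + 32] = 2*t - 12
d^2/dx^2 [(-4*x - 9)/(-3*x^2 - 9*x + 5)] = 18*((2*x + 3)^2*(4*x + 9) - (4*x + 7)*(3*x^2 + 9*x - 5))/(3*x^2 + 9*x - 5)^3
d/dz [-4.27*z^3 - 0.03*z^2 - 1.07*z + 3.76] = -12.81*z^2 - 0.06*z - 1.07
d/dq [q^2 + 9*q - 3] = 2*q + 9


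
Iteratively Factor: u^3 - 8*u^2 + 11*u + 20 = (u + 1)*(u^2 - 9*u + 20) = (u - 4)*(u + 1)*(u - 5)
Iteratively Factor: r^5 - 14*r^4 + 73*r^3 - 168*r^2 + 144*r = (r - 4)*(r^4 - 10*r^3 + 33*r^2 - 36*r) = (r - 4)*(r - 3)*(r^3 - 7*r^2 + 12*r) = (r - 4)^2*(r - 3)*(r^2 - 3*r) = r*(r - 4)^2*(r - 3)*(r - 3)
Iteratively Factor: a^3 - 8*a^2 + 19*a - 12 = (a - 3)*(a^2 - 5*a + 4) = (a - 3)*(a - 1)*(a - 4)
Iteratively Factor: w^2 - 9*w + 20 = (w - 5)*(w - 4)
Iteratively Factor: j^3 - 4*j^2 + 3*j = (j - 3)*(j^2 - j) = (j - 3)*(j - 1)*(j)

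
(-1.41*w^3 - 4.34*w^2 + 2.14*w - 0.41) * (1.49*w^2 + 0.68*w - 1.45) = -2.1009*w^5 - 7.4254*w^4 + 2.2819*w^3 + 7.1373*w^2 - 3.3818*w + 0.5945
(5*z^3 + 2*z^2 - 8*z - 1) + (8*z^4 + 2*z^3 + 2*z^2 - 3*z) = 8*z^4 + 7*z^3 + 4*z^2 - 11*z - 1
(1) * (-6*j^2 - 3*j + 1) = -6*j^2 - 3*j + 1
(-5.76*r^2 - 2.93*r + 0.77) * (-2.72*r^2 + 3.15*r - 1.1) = 15.6672*r^4 - 10.1744*r^3 - 4.9879*r^2 + 5.6485*r - 0.847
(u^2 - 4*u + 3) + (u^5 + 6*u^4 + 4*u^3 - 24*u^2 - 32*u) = u^5 + 6*u^4 + 4*u^3 - 23*u^2 - 36*u + 3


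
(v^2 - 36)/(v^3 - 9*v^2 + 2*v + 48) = (v^2 - 36)/(v^3 - 9*v^2 + 2*v + 48)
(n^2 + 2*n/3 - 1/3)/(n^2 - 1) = (n - 1/3)/(n - 1)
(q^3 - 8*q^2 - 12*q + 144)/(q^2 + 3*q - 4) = (q^2 - 12*q + 36)/(q - 1)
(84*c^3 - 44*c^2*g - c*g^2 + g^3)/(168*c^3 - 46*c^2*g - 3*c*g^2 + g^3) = (2*c - g)/(4*c - g)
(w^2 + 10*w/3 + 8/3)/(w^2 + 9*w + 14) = (w + 4/3)/(w + 7)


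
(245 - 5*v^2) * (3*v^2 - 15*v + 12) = -15*v^4 + 75*v^3 + 675*v^2 - 3675*v + 2940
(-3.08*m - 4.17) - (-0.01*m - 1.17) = -3.07*m - 3.0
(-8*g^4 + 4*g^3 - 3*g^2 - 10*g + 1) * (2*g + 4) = -16*g^5 - 24*g^4 + 10*g^3 - 32*g^2 - 38*g + 4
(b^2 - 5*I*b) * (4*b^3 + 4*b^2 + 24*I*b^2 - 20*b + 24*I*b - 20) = 4*b^5 + 4*b^4 + 4*I*b^4 + 100*b^3 + 4*I*b^3 + 100*b^2 + 100*I*b^2 + 100*I*b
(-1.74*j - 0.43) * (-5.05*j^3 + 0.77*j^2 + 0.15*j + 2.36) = 8.787*j^4 + 0.8317*j^3 - 0.5921*j^2 - 4.1709*j - 1.0148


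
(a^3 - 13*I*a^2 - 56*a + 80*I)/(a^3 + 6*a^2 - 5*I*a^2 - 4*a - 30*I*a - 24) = (a^2 - 9*I*a - 20)/(a^2 + a*(6 - I) - 6*I)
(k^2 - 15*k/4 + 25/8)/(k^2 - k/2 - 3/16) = 2*(-8*k^2 + 30*k - 25)/(-16*k^2 + 8*k + 3)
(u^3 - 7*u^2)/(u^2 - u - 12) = u^2*(7 - u)/(-u^2 + u + 12)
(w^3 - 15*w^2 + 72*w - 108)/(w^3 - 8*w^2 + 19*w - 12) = (w^2 - 12*w + 36)/(w^2 - 5*w + 4)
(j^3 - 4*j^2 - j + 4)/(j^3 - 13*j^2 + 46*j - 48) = (j^3 - 4*j^2 - j + 4)/(j^3 - 13*j^2 + 46*j - 48)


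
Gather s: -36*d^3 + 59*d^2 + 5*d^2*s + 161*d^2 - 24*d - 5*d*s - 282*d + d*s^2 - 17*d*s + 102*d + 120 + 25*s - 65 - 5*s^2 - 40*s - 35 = -36*d^3 + 220*d^2 - 204*d + s^2*(d - 5) + s*(5*d^2 - 22*d - 15) + 20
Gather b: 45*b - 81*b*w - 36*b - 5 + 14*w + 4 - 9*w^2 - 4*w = b*(9 - 81*w) - 9*w^2 + 10*w - 1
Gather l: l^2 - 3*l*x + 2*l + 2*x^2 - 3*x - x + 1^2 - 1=l^2 + l*(2 - 3*x) + 2*x^2 - 4*x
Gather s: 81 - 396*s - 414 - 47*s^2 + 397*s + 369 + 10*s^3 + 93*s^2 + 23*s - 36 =10*s^3 + 46*s^2 + 24*s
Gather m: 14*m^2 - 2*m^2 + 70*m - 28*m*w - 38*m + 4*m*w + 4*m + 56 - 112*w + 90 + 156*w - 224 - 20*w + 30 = 12*m^2 + m*(36 - 24*w) + 24*w - 48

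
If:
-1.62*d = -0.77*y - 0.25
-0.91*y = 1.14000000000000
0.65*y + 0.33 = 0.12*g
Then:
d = -0.44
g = -4.04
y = -1.25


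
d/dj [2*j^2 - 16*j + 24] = 4*j - 16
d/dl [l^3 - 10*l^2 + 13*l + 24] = 3*l^2 - 20*l + 13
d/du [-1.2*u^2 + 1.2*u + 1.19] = 1.2 - 2.4*u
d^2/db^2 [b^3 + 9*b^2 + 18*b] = 6*b + 18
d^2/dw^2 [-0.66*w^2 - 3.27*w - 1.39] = -1.32000000000000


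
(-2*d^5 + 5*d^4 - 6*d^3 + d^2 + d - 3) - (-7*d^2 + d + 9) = -2*d^5 + 5*d^4 - 6*d^3 + 8*d^2 - 12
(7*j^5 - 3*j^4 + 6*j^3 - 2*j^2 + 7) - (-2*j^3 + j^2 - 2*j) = 7*j^5 - 3*j^4 + 8*j^3 - 3*j^2 + 2*j + 7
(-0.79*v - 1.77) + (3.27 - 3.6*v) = 1.5 - 4.39*v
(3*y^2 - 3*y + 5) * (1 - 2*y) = -6*y^3 + 9*y^2 - 13*y + 5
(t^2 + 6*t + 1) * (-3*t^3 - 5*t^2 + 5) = -3*t^5 - 23*t^4 - 33*t^3 + 30*t + 5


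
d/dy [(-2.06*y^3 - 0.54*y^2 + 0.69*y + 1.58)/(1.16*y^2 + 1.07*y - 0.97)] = (-2.3896*y^4 - 4.4084*y^3 + 4.6164*y^2 - 2.618*y - 2.3599)/(1.3456*y^4 + 2.4824*y^3 - 1.1055*y^2 - 2.0758*y + 0.9409)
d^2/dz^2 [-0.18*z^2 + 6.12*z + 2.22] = -0.360000000000000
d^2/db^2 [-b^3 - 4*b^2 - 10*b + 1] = -6*b - 8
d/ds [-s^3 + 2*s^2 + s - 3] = -3*s^2 + 4*s + 1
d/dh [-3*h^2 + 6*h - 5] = 6 - 6*h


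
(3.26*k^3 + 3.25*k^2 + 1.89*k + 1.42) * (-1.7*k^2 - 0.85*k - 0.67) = -5.542*k^5 - 8.296*k^4 - 8.1597*k^3 - 6.198*k^2 - 2.4733*k - 0.9514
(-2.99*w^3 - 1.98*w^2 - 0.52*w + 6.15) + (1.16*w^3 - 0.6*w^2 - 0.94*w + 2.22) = -1.83*w^3 - 2.58*w^2 - 1.46*w + 8.37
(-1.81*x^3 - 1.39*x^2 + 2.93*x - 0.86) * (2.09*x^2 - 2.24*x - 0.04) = -3.7829*x^5 + 1.1493*x^4 + 9.3097*x^3 - 8.305*x^2 + 1.8092*x + 0.0344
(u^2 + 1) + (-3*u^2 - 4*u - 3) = -2*u^2 - 4*u - 2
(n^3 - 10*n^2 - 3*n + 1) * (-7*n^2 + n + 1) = -7*n^5 + 71*n^4 + 12*n^3 - 20*n^2 - 2*n + 1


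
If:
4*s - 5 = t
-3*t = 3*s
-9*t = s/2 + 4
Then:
No Solution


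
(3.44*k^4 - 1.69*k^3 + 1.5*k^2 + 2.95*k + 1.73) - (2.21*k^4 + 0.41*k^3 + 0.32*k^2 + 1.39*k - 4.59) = 1.23*k^4 - 2.1*k^3 + 1.18*k^2 + 1.56*k + 6.32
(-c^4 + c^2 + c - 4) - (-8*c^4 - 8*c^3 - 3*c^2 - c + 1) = 7*c^4 + 8*c^3 + 4*c^2 + 2*c - 5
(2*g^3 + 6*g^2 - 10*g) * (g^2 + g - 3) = 2*g^5 + 8*g^4 - 10*g^3 - 28*g^2 + 30*g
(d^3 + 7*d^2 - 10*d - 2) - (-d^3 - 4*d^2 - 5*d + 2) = 2*d^3 + 11*d^2 - 5*d - 4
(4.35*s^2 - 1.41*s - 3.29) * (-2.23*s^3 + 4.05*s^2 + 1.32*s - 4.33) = -9.7005*s^5 + 20.7618*s^4 + 7.3682*s^3 - 34.0212*s^2 + 1.7625*s + 14.2457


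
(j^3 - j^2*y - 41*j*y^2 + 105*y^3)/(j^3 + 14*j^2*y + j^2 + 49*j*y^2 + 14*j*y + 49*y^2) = (j^2 - 8*j*y + 15*y^2)/(j^2 + 7*j*y + j + 7*y)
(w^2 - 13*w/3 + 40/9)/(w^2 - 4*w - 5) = (-9*w^2 + 39*w - 40)/(9*(-w^2 + 4*w + 5))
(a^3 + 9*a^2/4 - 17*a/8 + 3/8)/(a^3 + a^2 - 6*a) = (8*a^2 - 6*a + 1)/(8*a*(a - 2))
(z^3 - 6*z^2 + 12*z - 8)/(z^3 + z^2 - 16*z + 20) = (z - 2)/(z + 5)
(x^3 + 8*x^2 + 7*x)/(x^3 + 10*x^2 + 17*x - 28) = x*(x + 1)/(x^2 + 3*x - 4)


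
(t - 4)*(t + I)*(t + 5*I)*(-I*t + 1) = -I*t^4 + 7*t^3 + 4*I*t^3 - 28*t^2 + 11*I*t^2 - 5*t - 44*I*t + 20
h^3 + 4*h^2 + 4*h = h*(h + 2)^2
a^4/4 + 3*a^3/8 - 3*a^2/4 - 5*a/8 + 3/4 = (a/4 + 1/2)*(a - 1)^2*(a + 3/2)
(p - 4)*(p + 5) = p^2 + p - 20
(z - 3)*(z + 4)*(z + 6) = z^3 + 7*z^2 - 6*z - 72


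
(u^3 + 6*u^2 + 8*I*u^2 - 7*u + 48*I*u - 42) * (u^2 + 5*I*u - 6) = u^5 + 6*u^4 + 13*I*u^4 - 53*u^3 + 78*I*u^3 - 318*u^2 - 83*I*u^2 + 42*u - 498*I*u + 252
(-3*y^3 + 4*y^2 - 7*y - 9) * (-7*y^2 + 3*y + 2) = 21*y^5 - 37*y^4 + 55*y^3 + 50*y^2 - 41*y - 18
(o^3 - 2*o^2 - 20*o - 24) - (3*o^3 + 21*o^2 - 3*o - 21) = -2*o^3 - 23*o^2 - 17*o - 3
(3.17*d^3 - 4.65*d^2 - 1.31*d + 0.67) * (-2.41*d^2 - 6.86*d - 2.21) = -7.6397*d^5 - 10.5397*d^4 + 28.0504*d^3 + 17.6484*d^2 - 1.7011*d - 1.4807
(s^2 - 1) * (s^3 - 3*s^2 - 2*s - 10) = s^5 - 3*s^4 - 3*s^3 - 7*s^2 + 2*s + 10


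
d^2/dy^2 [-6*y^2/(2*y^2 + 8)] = 24*(3*y^2 - 4)/(y^6 + 12*y^4 + 48*y^2 + 64)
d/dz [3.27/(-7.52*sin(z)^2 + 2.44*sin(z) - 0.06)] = (49.1808*sin(z) - 7.9788)*cos(z)/(7.52*sin(z)^2 - 2.44*sin(z) + 0.06)^2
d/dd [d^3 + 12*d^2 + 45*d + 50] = 3*d^2 + 24*d + 45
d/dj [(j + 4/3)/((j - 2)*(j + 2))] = (-j^2 - 8*j/3 - 4)/(j^4 - 8*j^2 + 16)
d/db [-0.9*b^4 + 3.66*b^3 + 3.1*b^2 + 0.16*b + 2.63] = -3.6*b^3 + 10.98*b^2 + 6.2*b + 0.16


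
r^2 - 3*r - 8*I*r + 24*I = (r - 3)*(r - 8*I)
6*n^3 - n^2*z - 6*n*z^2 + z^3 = (-6*n + z)*(-n + z)*(n + z)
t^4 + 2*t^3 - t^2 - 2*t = t*(t - 1)*(t + 1)*(t + 2)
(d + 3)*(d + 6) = d^2 + 9*d + 18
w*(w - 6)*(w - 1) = w^3 - 7*w^2 + 6*w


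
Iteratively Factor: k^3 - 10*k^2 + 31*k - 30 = (k - 5)*(k^2 - 5*k + 6) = (k - 5)*(k - 3)*(k - 2)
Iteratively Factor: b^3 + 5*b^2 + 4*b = (b)*(b^2 + 5*b + 4) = b*(b + 4)*(b + 1)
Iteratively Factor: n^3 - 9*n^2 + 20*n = (n - 5)*(n^2 - 4*n) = (n - 5)*(n - 4)*(n)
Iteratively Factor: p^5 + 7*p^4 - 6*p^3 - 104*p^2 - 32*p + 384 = (p + 4)*(p^4 + 3*p^3 - 18*p^2 - 32*p + 96) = (p + 4)^2*(p^3 - p^2 - 14*p + 24) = (p + 4)^3*(p^2 - 5*p + 6) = (p - 2)*(p + 4)^3*(p - 3)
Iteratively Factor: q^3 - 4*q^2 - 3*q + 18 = (q + 2)*(q^2 - 6*q + 9) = (q - 3)*(q + 2)*(q - 3)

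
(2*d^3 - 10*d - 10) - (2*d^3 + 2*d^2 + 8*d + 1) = -2*d^2 - 18*d - 11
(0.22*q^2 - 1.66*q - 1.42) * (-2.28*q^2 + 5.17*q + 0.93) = -0.5016*q^4 + 4.9222*q^3 - 5.14*q^2 - 8.8852*q - 1.3206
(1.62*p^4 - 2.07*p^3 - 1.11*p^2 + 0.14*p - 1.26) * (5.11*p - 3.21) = 8.2782*p^5 - 15.7779*p^4 + 0.972599999999998*p^3 + 4.2785*p^2 - 6.888*p + 4.0446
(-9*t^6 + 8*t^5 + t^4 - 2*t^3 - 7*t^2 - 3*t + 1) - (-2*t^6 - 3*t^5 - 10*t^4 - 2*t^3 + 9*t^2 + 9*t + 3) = -7*t^6 + 11*t^5 + 11*t^4 - 16*t^2 - 12*t - 2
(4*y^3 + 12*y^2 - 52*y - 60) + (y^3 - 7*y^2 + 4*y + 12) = 5*y^3 + 5*y^2 - 48*y - 48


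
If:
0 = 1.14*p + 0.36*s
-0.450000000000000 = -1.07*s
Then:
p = -0.13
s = 0.42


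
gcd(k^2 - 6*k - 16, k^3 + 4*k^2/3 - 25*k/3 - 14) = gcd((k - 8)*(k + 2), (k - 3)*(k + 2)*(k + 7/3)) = k + 2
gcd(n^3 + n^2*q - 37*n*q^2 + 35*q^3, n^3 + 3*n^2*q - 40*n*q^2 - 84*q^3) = n + 7*q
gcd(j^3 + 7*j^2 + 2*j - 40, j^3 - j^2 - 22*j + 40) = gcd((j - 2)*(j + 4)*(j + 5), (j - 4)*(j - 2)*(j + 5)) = j^2 + 3*j - 10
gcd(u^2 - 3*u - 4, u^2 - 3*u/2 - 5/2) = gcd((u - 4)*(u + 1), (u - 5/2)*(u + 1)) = u + 1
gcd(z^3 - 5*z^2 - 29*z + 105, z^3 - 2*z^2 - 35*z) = z^2 - 2*z - 35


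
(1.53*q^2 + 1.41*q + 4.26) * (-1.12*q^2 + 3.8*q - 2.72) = -1.7136*q^4 + 4.2348*q^3 - 3.5748*q^2 + 12.3528*q - 11.5872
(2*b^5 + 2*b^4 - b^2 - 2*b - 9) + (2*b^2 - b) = 2*b^5 + 2*b^4 + b^2 - 3*b - 9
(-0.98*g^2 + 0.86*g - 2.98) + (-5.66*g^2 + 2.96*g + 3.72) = -6.64*g^2 + 3.82*g + 0.74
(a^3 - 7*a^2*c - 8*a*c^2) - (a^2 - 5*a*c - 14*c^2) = a^3 - 7*a^2*c - a^2 - 8*a*c^2 + 5*a*c + 14*c^2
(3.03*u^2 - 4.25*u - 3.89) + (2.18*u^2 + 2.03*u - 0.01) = 5.21*u^2 - 2.22*u - 3.9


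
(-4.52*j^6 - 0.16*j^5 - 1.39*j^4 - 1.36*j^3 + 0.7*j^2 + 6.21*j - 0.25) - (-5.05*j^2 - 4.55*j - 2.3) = -4.52*j^6 - 0.16*j^5 - 1.39*j^4 - 1.36*j^3 + 5.75*j^2 + 10.76*j + 2.05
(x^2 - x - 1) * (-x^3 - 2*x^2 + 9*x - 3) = -x^5 - x^4 + 12*x^3 - 10*x^2 - 6*x + 3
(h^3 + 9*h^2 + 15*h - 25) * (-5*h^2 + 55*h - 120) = -5*h^5 + 10*h^4 + 300*h^3 - 130*h^2 - 3175*h + 3000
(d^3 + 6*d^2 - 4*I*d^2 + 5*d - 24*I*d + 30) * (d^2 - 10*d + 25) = d^5 - 4*d^4 - 4*I*d^4 - 30*d^3 + 16*I*d^3 + 130*d^2 + 140*I*d^2 - 175*d - 600*I*d + 750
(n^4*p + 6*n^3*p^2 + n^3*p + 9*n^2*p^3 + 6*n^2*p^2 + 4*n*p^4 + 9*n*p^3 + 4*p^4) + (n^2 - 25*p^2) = n^4*p + 6*n^3*p^2 + n^3*p + 9*n^2*p^3 + 6*n^2*p^2 + n^2 + 4*n*p^4 + 9*n*p^3 + 4*p^4 - 25*p^2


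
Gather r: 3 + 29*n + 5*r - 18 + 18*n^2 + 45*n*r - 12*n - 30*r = 18*n^2 + 17*n + r*(45*n - 25) - 15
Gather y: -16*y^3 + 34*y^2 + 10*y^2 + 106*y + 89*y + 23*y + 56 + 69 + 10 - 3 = -16*y^3 + 44*y^2 + 218*y + 132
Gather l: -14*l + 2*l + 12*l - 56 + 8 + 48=0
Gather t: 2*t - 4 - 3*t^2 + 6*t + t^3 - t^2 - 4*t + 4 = t^3 - 4*t^2 + 4*t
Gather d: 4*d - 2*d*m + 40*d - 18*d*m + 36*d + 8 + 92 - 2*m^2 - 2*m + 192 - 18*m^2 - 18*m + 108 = d*(80 - 20*m) - 20*m^2 - 20*m + 400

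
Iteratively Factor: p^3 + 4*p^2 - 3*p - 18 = (p + 3)*(p^2 + p - 6) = (p + 3)^2*(p - 2)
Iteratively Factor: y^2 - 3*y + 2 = (y - 2)*(y - 1)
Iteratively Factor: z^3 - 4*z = (z + 2)*(z^2 - 2*z) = z*(z + 2)*(z - 2)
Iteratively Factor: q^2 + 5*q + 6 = (q + 3)*(q + 2)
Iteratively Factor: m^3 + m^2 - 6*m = (m)*(m^2 + m - 6) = m*(m + 3)*(m - 2)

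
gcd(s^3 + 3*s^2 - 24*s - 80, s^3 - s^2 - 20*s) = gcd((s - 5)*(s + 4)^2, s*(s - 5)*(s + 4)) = s^2 - s - 20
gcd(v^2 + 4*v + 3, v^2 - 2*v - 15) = v + 3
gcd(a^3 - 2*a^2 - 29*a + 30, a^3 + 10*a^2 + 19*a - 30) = a^2 + 4*a - 5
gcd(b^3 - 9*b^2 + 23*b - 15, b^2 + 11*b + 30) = 1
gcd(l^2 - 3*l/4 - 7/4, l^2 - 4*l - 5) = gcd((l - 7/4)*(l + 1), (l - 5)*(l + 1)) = l + 1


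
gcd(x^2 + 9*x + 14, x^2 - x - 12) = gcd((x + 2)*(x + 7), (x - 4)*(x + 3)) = 1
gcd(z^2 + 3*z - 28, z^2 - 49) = z + 7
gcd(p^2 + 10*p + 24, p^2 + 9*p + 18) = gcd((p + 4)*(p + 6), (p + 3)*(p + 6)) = p + 6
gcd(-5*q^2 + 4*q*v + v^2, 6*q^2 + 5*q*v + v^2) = 1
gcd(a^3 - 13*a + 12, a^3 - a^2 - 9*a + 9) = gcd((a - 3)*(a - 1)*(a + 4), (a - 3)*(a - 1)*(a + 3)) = a^2 - 4*a + 3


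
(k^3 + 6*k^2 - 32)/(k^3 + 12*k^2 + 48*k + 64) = (k - 2)/(k + 4)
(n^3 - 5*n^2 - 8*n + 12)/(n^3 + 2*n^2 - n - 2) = (n - 6)/(n + 1)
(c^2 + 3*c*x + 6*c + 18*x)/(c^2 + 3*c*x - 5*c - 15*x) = (c + 6)/(c - 5)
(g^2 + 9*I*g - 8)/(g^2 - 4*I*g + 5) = (g + 8*I)/(g - 5*I)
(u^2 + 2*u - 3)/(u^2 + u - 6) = (u - 1)/(u - 2)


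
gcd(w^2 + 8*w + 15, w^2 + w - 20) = w + 5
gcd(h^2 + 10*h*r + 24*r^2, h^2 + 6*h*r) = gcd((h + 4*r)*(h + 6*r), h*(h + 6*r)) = h + 6*r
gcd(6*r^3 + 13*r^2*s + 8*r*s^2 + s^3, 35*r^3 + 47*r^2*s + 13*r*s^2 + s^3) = r + s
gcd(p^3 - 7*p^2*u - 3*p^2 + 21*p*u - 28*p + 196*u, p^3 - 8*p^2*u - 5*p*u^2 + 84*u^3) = p - 7*u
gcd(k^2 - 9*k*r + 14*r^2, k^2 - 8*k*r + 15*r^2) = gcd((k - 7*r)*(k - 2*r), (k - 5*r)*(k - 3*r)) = 1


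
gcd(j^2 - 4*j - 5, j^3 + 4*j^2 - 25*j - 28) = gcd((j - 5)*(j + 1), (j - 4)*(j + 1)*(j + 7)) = j + 1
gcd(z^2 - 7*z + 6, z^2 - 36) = z - 6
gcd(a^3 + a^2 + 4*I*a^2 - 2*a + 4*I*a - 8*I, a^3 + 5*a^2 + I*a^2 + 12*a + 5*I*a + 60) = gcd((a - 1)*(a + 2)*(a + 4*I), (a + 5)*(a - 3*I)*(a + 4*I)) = a + 4*I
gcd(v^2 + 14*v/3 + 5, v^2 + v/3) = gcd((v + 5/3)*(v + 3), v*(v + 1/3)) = 1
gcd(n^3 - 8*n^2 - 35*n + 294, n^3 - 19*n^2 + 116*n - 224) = n - 7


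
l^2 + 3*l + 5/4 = (l + 1/2)*(l + 5/2)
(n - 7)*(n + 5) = n^2 - 2*n - 35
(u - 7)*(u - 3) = u^2 - 10*u + 21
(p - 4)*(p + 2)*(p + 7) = p^3 + 5*p^2 - 22*p - 56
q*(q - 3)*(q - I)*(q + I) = q^4 - 3*q^3 + q^2 - 3*q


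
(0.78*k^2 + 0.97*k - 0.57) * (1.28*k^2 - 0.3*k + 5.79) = 0.9984*k^4 + 1.0076*k^3 + 3.4956*k^2 + 5.7873*k - 3.3003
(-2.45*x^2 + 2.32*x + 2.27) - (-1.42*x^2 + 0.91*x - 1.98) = -1.03*x^2 + 1.41*x + 4.25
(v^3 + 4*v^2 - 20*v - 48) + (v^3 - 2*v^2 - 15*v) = 2*v^3 + 2*v^2 - 35*v - 48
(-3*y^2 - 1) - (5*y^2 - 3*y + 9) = -8*y^2 + 3*y - 10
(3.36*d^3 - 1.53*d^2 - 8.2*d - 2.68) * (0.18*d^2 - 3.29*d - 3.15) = 0.6048*d^5 - 11.3298*d^4 - 7.0263*d^3 + 31.3151*d^2 + 34.6472*d + 8.442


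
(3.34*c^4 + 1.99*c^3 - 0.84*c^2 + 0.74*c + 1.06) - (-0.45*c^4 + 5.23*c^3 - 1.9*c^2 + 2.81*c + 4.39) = 3.79*c^4 - 3.24*c^3 + 1.06*c^2 - 2.07*c - 3.33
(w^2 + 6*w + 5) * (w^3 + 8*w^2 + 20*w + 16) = w^5 + 14*w^4 + 73*w^3 + 176*w^2 + 196*w + 80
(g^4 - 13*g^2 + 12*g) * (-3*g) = -3*g^5 + 39*g^3 - 36*g^2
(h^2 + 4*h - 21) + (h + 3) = h^2 + 5*h - 18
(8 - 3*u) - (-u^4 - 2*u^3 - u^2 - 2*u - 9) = u^4 + 2*u^3 + u^2 - u + 17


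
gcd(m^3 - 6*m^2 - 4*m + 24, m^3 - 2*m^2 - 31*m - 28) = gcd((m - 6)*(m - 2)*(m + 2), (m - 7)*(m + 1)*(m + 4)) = 1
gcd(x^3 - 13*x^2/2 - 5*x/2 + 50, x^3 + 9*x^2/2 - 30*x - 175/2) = x^2 - 5*x/2 - 25/2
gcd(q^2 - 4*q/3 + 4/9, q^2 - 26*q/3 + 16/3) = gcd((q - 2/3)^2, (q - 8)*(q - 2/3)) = q - 2/3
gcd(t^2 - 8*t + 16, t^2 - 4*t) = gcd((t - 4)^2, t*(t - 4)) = t - 4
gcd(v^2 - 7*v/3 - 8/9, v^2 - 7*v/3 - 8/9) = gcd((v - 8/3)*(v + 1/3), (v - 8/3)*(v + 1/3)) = v^2 - 7*v/3 - 8/9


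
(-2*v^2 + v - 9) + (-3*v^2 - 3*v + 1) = -5*v^2 - 2*v - 8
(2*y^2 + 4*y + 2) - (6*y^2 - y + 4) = -4*y^2 + 5*y - 2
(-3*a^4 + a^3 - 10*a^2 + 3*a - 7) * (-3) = 9*a^4 - 3*a^3 + 30*a^2 - 9*a + 21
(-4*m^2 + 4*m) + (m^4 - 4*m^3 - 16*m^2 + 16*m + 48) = m^4 - 4*m^3 - 20*m^2 + 20*m + 48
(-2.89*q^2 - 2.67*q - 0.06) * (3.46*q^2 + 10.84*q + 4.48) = -9.9994*q^4 - 40.5658*q^3 - 42.0976*q^2 - 12.612*q - 0.2688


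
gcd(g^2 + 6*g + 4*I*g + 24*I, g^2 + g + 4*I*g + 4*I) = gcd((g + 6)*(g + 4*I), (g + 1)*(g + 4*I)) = g + 4*I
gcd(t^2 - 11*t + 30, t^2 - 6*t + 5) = t - 5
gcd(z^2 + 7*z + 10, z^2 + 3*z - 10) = z + 5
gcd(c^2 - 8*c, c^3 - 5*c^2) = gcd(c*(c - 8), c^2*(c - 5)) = c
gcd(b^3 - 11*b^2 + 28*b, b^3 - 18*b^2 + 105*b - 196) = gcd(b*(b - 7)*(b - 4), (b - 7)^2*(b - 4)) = b^2 - 11*b + 28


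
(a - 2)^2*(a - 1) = a^3 - 5*a^2 + 8*a - 4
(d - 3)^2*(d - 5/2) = d^3 - 17*d^2/2 + 24*d - 45/2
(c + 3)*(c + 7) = c^2 + 10*c + 21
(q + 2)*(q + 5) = q^2 + 7*q + 10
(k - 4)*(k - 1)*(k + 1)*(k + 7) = k^4 + 3*k^3 - 29*k^2 - 3*k + 28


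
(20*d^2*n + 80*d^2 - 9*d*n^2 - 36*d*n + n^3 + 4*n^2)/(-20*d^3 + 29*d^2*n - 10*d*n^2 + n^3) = (-n - 4)/(d - n)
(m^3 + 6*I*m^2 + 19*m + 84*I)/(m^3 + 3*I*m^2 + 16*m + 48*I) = (m + 7*I)/(m + 4*I)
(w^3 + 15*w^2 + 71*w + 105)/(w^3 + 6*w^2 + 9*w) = (w^2 + 12*w + 35)/(w*(w + 3))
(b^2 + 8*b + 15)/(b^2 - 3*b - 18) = (b + 5)/(b - 6)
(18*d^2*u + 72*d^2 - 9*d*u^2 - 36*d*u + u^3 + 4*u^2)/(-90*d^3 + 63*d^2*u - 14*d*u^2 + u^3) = (u + 4)/(-5*d + u)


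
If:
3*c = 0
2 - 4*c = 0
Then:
No Solution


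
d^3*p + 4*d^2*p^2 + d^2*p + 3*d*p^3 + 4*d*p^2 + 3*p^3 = (d + p)*(d + 3*p)*(d*p + p)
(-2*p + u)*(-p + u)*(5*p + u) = 10*p^3 - 13*p^2*u + 2*p*u^2 + u^3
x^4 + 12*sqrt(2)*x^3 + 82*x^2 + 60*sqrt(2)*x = x*(x + sqrt(2))*(x + 5*sqrt(2))*(x + 6*sqrt(2))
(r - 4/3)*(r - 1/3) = r^2 - 5*r/3 + 4/9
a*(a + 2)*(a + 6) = a^3 + 8*a^2 + 12*a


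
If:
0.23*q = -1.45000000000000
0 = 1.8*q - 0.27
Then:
No Solution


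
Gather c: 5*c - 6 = 5*c - 6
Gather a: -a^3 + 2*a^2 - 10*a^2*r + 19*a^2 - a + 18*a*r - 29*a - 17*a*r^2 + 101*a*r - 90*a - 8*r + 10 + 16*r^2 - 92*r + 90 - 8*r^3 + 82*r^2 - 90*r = -a^3 + a^2*(21 - 10*r) + a*(-17*r^2 + 119*r - 120) - 8*r^3 + 98*r^2 - 190*r + 100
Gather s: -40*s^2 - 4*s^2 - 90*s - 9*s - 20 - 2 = -44*s^2 - 99*s - 22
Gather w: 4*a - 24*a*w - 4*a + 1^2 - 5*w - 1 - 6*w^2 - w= -6*w^2 + w*(-24*a - 6)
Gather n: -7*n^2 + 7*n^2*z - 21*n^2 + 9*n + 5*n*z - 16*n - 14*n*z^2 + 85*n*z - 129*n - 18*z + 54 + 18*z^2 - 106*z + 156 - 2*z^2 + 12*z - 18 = n^2*(7*z - 28) + n*(-14*z^2 + 90*z - 136) + 16*z^2 - 112*z + 192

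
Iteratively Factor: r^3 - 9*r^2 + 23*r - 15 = (r - 3)*(r^2 - 6*r + 5) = (r - 3)*(r - 1)*(r - 5)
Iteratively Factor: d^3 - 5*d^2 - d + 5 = (d - 5)*(d^2 - 1) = (d - 5)*(d - 1)*(d + 1)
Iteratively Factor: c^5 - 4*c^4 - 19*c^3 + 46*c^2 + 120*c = (c - 5)*(c^4 + c^3 - 14*c^2 - 24*c) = (c - 5)*(c + 2)*(c^3 - c^2 - 12*c) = c*(c - 5)*(c + 2)*(c^2 - c - 12) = c*(c - 5)*(c + 2)*(c + 3)*(c - 4)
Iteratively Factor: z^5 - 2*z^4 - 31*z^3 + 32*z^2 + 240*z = (z + 3)*(z^4 - 5*z^3 - 16*z^2 + 80*z) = z*(z + 3)*(z^3 - 5*z^2 - 16*z + 80) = z*(z - 5)*(z + 3)*(z^2 - 16) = z*(z - 5)*(z - 4)*(z + 3)*(z + 4)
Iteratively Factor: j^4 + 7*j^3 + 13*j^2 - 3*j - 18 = (j + 3)*(j^3 + 4*j^2 + j - 6) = (j + 3)^2*(j^2 + j - 2) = (j + 2)*(j + 3)^2*(j - 1)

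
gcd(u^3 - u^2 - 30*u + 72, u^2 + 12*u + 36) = u + 6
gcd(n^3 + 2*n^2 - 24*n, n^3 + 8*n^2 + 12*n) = n^2 + 6*n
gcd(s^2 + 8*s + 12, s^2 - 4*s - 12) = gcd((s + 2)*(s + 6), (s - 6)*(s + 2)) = s + 2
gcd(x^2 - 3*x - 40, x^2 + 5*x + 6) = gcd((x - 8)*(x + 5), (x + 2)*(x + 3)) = 1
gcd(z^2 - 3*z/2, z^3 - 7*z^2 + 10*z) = z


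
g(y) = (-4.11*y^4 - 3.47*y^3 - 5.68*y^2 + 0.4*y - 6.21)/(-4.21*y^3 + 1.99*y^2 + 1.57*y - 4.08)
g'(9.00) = 0.95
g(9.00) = 10.34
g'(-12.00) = 0.96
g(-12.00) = -10.62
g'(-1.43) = -3.22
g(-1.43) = -2.53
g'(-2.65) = 0.57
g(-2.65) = -2.20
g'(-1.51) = -2.12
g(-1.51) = -2.32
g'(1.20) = 0.86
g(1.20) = 4.30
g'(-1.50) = -2.23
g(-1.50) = -2.34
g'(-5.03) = 0.88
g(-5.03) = -4.08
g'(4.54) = 0.85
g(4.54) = 6.27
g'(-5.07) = 0.89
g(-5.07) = -4.11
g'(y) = (12.63*y^2 - 3.98*y - 1.57)*(-4.11*y^4 - 3.47*y^3 - 5.68*y^2 + 0.4*y - 6.21)/(-4.21*y^3 + 1.99*y^2 + 1.57*y - 4.08)^2 + (-16.44*y^3 - 10.41*y^2 - 11.36*y + 0.4)/(-4.21*y^3 + 1.99*y^2 + 1.57*y - 4.08)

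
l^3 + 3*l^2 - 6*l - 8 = (l - 2)*(l + 1)*(l + 4)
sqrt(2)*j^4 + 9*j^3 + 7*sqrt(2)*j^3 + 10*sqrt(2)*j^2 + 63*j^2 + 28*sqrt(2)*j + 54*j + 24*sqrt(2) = (j + 1)*(j + 6)*(j + 4*sqrt(2))*(sqrt(2)*j + 1)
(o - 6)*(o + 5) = o^2 - o - 30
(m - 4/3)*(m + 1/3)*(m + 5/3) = m^3 + 2*m^2/3 - 19*m/9 - 20/27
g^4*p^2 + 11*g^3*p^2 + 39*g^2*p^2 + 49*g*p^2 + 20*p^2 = (g + 4)*(g + 5)*(g*p + p)^2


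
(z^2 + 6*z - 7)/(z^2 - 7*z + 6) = (z + 7)/(z - 6)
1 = 1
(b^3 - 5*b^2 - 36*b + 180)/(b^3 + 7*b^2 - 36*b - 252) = (b - 5)/(b + 7)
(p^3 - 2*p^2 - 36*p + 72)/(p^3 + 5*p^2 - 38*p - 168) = (p^2 + 4*p - 12)/(p^2 + 11*p + 28)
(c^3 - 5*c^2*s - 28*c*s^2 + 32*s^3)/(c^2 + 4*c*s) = c - 9*s + 8*s^2/c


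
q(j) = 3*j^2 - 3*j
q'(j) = 6*j - 3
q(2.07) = 6.64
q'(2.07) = 9.42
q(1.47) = 2.07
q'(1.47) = 5.82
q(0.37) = -0.70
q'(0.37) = -0.78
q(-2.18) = 20.80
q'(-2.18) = -16.08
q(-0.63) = 3.08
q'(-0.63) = -6.78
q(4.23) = 40.99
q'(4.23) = 22.38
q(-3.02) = 36.42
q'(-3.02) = -21.12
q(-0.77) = 4.09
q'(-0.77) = -7.62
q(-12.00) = 468.00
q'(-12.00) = -75.00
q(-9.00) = 270.00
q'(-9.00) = -57.00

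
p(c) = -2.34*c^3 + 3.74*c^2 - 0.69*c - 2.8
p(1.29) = -2.49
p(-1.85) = 26.09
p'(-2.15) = -49.22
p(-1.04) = 4.59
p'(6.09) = -215.50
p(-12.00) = 4587.56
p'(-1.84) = -38.22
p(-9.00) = 2012.21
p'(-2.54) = -64.98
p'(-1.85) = -38.55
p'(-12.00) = -1101.33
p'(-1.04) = -16.06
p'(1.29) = -2.72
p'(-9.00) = -636.63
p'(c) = -7.02*c^2 + 7.48*c - 0.69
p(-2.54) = 61.43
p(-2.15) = 39.23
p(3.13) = -40.07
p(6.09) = -396.82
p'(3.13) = -46.05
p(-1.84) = 25.71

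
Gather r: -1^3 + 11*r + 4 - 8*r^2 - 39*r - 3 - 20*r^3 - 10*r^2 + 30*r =-20*r^3 - 18*r^2 + 2*r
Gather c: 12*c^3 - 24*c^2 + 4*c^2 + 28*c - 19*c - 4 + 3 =12*c^3 - 20*c^2 + 9*c - 1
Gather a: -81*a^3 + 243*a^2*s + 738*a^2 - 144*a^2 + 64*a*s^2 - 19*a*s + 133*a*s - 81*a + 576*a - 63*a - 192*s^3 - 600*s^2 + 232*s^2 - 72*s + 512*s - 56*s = -81*a^3 + a^2*(243*s + 594) + a*(64*s^2 + 114*s + 432) - 192*s^3 - 368*s^2 + 384*s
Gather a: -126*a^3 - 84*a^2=-126*a^3 - 84*a^2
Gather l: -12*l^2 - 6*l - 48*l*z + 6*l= -12*l^2 - 48*l*z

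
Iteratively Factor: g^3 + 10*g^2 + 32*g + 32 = (g + 4)*(g^2 + 6*g + 8) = (g + 2)*(g + 4)*(g + 4)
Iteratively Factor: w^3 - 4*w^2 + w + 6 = (w + 1)*(w^2 - 5*w + 6) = (w - 3)*(w + 1)*(w - 2)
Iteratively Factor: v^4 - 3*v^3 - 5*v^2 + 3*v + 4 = (v - 4)*(v^3 + v^2 - v - 1) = (v - 4)*(v + 1)*(v^2 - 1) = (v - 4)*(v - 1)*(v + 1)*(v + 1)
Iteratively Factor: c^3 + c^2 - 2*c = (c - 1)*(c^2 + 2*c) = (c - 1)*(c + 2)*(c)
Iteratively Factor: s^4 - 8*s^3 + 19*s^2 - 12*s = (s - 4)*(s^3 - 4*s^2 + 3*s) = s*(s - 4)*(s^2 - 4*s + 3) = s*(s - 4)*(s - 3)*(s - 1)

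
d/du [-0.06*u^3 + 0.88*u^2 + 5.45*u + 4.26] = -0.18*u^2 + 1.76*u + 5.45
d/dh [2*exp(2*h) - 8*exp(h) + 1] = 4*(exp(h) - 2)*exp(h)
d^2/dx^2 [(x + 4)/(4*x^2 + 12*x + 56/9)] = 81*(9*(x + 4)*(2*x + 3)^2 - (3*x + 7)*(9*x^2 + 27*x + 14))/(2*(9*x^2 + 27*x + 14)^3)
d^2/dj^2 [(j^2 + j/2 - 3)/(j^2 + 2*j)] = -3/j^3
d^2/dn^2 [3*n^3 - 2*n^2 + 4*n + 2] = 18*n - 4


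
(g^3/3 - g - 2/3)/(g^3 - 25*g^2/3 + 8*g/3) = (g^3 - 3*g - 2)/(g*(3*g^2 - 25*g + 8))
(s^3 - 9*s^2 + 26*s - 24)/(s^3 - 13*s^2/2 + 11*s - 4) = 2*(s - 3)/(2*s - 1)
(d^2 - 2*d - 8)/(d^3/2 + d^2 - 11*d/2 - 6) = 2*(d^2 - 2*d - 8)/(d^3 + 2*d^2 - 11*d - 12)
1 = 1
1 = 1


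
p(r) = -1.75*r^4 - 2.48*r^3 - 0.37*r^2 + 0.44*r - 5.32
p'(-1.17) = 2.33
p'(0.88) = -10.74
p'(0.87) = -10.44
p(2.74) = -156.54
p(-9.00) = -9713.08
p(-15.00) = -80318.92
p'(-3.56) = 224.61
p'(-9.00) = 4507.46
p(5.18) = -1617.63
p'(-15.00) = 21962.54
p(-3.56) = -180.77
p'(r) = -7.0*r^3 - 7.44*r^2 - 0.74*r + 0.44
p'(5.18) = -1175.97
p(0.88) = -7.96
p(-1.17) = -5.65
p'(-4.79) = 602.60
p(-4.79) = -664.61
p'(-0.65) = -0.30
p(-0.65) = -5.39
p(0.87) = -7.85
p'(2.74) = -201.44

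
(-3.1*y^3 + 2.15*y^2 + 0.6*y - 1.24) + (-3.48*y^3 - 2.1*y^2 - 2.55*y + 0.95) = -6.58*y^3 + 0.0499999999999998*y^2 - 1.95*y - 0.29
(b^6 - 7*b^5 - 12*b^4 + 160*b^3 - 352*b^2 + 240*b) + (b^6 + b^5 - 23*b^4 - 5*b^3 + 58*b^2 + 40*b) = 2*b^6 - 6*b^5 - 35*b^4 + 155*b^3 - 294*b^2 + 280*b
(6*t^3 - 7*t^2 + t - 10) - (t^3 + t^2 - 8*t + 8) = 5*t^3 - 8*t^2 + 9*t - 18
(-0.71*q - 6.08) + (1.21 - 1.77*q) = -2.48*q - 4.87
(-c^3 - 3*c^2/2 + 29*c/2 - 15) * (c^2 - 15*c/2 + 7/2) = -c^5 + 6*c^4 + 89*c^3/4 - 129*c^2 + 653*c/4 - 105/2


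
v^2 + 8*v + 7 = (v + 1)*(v + 7)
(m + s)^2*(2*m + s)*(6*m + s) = 12*m^4 + 32*m^3*s + 29*m^2*s^2 + 10*m*s^3 + s^4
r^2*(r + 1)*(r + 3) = r^4 + 4*r^3 + 3*r^2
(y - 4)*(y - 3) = y^2 - 7*y + 12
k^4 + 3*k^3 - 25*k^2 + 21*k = k*(k - 3)*(k - 1)*(k + 7)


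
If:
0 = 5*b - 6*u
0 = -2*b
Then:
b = 0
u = 0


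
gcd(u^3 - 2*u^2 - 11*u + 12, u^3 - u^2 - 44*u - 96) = u + 3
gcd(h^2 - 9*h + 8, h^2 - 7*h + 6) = h - 1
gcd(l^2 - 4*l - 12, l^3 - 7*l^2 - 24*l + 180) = l - 6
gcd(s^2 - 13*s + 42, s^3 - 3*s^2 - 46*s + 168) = s - 6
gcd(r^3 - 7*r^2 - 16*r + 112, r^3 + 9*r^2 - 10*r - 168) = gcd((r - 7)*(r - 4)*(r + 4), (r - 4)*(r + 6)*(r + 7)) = r - 4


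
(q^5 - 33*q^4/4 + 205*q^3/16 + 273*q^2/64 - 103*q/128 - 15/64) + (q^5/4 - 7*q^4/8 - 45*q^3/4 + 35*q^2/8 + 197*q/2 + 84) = 5*q^5/4 - 73*q^4/8 + 25*q^3/16 + 553*q^2/64 + 12505*q/128 + 5361/64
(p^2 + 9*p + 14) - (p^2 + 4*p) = 5*p + 14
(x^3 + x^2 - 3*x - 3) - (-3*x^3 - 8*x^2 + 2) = 4*x^3 + 9*x^2 - 3*x - 5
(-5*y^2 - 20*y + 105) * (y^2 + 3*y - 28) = -5*y^4 - 35*y^3 + 185*y^2 + 875*y - 2940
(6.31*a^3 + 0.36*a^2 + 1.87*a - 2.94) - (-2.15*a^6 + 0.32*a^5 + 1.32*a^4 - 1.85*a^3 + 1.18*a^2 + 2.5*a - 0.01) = 2.15*a^6 - 0.32*a^5 - 1.32*a^4 + 8.16*a^3 - 0.82*a^2 - 0.63*a - 2.93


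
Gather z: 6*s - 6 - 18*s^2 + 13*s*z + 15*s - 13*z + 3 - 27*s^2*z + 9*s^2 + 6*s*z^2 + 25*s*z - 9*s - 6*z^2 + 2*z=-9*s^2 + 12*s + z^2*(6*s - 6) + z*(-27*s^2 + 38*s - 11) - 3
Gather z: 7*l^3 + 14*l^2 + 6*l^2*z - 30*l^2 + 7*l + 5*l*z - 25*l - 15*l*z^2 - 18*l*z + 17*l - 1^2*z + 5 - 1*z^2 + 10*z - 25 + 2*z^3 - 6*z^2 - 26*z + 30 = 7*l^3 - 16*l^2 - l + 2*z^3 + z^2*(-15*l - 7) + z*(6*l^2 - 13*l - 17) + 10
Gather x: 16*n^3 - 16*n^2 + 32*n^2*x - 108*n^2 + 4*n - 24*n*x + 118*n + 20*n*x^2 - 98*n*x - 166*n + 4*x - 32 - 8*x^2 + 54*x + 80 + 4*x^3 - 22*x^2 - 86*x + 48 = 16*n^3 - 124*n^2 - 44*n + 4*x^3 + x^2*(20*n - 30) + x*(32*n^2 - 122*n - 28) + 96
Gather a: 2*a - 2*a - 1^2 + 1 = 0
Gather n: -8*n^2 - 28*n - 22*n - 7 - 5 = -8*n^2 - 50*n - 12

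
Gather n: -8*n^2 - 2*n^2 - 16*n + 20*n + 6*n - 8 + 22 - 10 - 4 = -10*n^2 + 10*n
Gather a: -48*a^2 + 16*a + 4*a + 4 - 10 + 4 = -48*a^2 + 20*a - 2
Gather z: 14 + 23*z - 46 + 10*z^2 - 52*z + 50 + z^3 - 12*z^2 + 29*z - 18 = z^3 - 2*z^2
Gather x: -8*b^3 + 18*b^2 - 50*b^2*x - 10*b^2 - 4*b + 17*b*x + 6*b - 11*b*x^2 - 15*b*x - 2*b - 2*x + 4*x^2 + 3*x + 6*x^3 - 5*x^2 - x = -8*b^3 + 8*b^2 + 6*x^3 + x^2*(-11*b - 1) + x*(-50*b^2 + 2*b)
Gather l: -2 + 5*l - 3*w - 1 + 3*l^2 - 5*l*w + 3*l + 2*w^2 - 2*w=3*l^2 + l*(8 - 5*w) + 2*w^2 - 5*w - 3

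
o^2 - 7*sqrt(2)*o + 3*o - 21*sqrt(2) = (o + 3)*(o - 7*sqrt(2))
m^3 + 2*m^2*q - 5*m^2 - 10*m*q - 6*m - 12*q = (m - 6)*(m + 1)*(m + 2*q)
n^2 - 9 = (n - 3)*(n + 3)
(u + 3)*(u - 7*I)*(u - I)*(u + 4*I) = u^4 + 3*u^3 - 4*I*u^3 + 25*u^2 - 12*I*u^2 + 75*u - 28*I*u - 84*I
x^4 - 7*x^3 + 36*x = x*(x - 6)*(x - 3)*(x + 2)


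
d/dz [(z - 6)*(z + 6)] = 2*z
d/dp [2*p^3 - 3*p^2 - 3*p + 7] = 6*p^2 - 6*p - 3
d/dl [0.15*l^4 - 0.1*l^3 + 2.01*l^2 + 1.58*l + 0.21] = 0.6*l^3 - 0.3*l^2 + 4.02*l + 1.58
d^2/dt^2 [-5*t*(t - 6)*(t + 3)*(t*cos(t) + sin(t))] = 5*t^4*cos(t) + 45*t^3*sin(t) - 15*t^3*cos(t) - 105*t^2*sin(t) - 180*t^2*cos(t) - 480*t*sin(t) + 150*t*cos(t) + 30*sin(t) + 360*cos(t)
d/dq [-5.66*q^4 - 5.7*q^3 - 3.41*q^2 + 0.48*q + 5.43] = -22.64*q^3 - 17.1*q^2 - 6.82*q + 0.48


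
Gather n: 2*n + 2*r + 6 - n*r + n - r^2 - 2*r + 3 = n*(3 - r) - r^2 + 9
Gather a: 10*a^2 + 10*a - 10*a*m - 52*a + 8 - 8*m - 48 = 10*a^2 + a*(-10*m - 42) - 8*m - 40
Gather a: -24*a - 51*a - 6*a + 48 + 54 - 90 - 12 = -81*a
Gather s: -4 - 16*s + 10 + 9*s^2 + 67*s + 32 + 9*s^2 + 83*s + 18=18*s^2 + 134*s + 56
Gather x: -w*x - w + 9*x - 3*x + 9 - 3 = -w + x*(6 - w) + 6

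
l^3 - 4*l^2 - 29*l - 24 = (l - 8)*(l + 1)*(l + 3)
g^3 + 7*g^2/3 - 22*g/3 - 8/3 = (g - 2)*(g + 1/3)*(g + 4)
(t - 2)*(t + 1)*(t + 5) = t^3 + 4*t^2 - 7*t - 10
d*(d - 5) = d^2 - 5*d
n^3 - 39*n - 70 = (n - 7)*(n + 2)*(n + 5)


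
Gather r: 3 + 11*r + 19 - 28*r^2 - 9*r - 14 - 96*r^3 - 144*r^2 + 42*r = -96*r^3 - 172*r^2 + 44*r + 8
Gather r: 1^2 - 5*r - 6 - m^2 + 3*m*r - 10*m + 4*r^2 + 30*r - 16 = -m^2 - 10*m + 4*r^2 + r*(3*m + 25) - 21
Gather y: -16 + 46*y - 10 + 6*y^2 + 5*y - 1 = 6*y^2 + 51*y - 27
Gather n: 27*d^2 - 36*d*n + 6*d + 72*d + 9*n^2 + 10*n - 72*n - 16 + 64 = 27*d^2 + 78*d + 9*n^2 + n*(-36*d - 62) + 48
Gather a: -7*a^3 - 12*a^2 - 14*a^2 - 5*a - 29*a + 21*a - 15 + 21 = -7*a^3 - 26*a^2 - 13*a + 6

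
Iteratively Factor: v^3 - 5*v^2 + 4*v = (v - 4)*(v^2 - v) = (v - 4)*(v - 1)*(v)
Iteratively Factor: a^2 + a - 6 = (a + 3)*(a - 2)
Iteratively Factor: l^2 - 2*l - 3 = (l + 1)*(l - 3)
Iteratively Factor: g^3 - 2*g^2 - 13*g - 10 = (g + 2)*(g^2 - 4*g - 5) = (g + 1)*(g + 2)*(g - 5)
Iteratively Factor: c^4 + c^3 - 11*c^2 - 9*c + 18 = (c + 3)*(c^3 - 2*c^2 - 5*c + 6) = (c + 2)*(c + 3)*(c^2 - 4*c + 3) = (c - 1)*(c + 2)*(c + 3)*(c - 3)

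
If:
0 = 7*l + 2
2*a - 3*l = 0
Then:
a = -3/7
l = -2/7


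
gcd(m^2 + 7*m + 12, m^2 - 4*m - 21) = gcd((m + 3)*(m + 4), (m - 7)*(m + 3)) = m + 3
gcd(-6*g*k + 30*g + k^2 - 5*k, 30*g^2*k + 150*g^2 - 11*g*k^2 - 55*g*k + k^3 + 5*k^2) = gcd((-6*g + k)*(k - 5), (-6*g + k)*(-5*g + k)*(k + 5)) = 6*g - k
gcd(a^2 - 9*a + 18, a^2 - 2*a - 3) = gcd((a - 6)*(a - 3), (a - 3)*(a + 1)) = a - 3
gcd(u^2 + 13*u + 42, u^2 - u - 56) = u + 7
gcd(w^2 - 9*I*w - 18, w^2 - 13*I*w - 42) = w - 6*I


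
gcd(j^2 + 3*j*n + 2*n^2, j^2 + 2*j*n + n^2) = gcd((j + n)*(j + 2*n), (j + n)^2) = j + n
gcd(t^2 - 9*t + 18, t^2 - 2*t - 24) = t - 6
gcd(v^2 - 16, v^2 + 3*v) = 1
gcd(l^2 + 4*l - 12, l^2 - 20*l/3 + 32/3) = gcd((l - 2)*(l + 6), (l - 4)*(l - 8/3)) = 1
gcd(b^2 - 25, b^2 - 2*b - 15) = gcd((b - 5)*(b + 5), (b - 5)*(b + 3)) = b - 5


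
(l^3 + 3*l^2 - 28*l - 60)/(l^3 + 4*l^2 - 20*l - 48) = (l - 5)/(l - 4)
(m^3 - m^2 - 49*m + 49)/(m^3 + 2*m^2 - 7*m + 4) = (m^2 - 49)/(m^2 + 3*m - 4)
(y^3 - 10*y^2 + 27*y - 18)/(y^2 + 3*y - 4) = (y^2 - 9*y + 18)/(y + 4)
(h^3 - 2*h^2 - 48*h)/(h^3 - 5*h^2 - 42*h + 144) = h/(h - 3)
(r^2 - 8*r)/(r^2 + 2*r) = (r - 8)/(r + 2)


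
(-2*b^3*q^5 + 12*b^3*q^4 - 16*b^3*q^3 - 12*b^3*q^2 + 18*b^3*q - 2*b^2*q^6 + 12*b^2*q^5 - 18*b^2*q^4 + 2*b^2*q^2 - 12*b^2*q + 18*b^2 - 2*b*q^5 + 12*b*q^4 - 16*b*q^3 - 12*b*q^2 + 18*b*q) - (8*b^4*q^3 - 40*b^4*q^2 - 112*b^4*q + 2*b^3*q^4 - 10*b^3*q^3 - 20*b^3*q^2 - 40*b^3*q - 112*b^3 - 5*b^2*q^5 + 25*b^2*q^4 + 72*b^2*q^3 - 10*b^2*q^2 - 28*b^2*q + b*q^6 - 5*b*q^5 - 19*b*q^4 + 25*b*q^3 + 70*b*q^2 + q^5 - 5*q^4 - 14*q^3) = -8*b^4*q^3 + 40*b^4*q^2 + 112*b^4*q - 2*b^3*q^5 + 10*b^3*q^4 - 6*b^3*q^3 + 8*b^3*q^2 + 58*b^3*q + 112*b^3 - 2*b^2*q^6 + 17*b^2*q^5 - 43*b^2*q^4 - 72*b^2*q^3 + 12*b^2*q^2 + 16*b^2*q + 18*b^2 - b*q^6 + 3*b*q^5 + 31*b*q^4 - 41*b*q^3 - 82*b*q^2 + 18*b*q - q^5 + 5*q^4 + 14*q^3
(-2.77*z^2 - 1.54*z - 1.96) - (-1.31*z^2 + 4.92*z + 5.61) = -1.46*z^2 - 6.46*z - 7.57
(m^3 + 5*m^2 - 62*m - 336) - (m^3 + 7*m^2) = -2*m^2 - 62*m - 336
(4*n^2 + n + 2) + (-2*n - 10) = 4*n^2 - n - 8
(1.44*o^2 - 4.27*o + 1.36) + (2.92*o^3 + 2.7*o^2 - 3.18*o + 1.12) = 2.92*o^3 + 4.14*o^2 - 7.45*o + 2.48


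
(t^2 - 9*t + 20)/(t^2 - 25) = (t - 4)/(t + 5)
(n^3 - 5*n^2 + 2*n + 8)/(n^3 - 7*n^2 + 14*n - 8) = (n + 1)/(n - 1)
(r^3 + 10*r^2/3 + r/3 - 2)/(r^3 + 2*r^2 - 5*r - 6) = (r - 2/3)/(r - 2)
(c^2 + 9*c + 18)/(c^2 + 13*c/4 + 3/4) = 4*(c + 6)/(4*c + 1)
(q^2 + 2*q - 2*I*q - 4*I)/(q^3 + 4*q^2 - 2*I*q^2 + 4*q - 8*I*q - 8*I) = 1/(q + 2)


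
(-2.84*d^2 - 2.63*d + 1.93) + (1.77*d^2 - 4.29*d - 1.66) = -1.07*d^2 - 6.92*d + 0.27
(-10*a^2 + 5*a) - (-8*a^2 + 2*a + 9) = -2*a^2 + 3*a - 9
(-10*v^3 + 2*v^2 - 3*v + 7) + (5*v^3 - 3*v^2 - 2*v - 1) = -5*v^3 - v^2 - 5*v + 6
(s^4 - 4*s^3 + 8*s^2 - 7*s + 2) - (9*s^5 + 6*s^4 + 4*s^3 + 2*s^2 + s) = -9*s^5 - 5*s^4 - 8*s^3 + 6*s^2 - 8*s + 2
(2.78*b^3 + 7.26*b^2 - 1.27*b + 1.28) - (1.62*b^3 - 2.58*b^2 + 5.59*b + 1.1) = 1.16*b^3 + 9.84*b^2 - 6.86*b + 0.18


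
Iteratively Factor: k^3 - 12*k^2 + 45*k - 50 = (k - 5)*(k^2 - 7*k + 10) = (k - 5)*(k - 2)*(k - 5)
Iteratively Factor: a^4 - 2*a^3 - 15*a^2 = (a)*(a^3 - 2*a^2 - 15*a) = a*(a - 5)*(a^2 + 3*a) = a^2*(a - 5)*(a + 3)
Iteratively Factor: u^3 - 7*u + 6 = (u - 2)*(u^2 + 2*u - 3) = (u - 2)*(u - 1)*(u + 3)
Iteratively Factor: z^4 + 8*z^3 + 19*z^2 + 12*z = (z + 4)*(z^3 + 4*z^2 + 3*z) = z*(z + 4)*(z^2 + 4*z + 3) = z*(z + 1)*(z + 4)*(z + 3)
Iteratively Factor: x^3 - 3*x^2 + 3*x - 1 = (x - 1)*(x^2 - 2*x + 1) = (x - 1)^2*(x - 1)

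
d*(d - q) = d^2 - d*q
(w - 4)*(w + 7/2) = w^2 - w/2 - 14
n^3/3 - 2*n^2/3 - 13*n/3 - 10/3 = (n/3 + 1/3)*(n - 5)*(n + 2)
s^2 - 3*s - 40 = (s - 8)*(s + 5)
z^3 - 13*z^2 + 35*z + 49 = (z - 7)^2*(z + 1)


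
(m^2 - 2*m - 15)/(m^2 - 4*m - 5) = (m + 3)/(m + 1)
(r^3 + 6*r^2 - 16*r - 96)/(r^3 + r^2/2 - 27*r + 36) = 2*(r + 4)/(2*r - 3)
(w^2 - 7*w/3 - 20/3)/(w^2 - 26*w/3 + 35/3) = (3*w^2 - 7*w - 20)/(3*w^2 - 26*w + 35)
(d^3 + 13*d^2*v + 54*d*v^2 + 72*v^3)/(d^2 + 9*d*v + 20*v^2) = (d^2 + 9*d*v + 18*v^2)/(d + 5*v)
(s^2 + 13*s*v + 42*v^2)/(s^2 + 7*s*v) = (s + 6*v)/s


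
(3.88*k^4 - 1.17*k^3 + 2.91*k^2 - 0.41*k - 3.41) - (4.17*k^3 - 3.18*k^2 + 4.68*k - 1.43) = 3.88*k^4 - 5.34*k^3 + 6.09*k^2 - 5.09*k - 1.98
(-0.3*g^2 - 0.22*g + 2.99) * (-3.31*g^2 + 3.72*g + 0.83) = 0.993*g^4 - 0.3878*g^3 - 10.9643*g^2 + 10.9402*g + 2.4817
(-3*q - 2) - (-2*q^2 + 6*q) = 2*q^2 - 9*q - 2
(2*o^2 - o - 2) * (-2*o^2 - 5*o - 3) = -4*o^4 - 8*o^3 + 3*o^2 + 13*o + 6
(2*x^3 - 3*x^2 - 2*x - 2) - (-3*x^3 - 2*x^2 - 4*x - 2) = 5*x^3 - x^2 + 2*x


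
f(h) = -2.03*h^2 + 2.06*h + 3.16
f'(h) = 2.06 - 4.06*h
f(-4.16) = -40.54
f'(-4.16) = 18.95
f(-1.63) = -5.59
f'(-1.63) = 8.68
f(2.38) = -3.44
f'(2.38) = -7.60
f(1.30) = 2.41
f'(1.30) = -3.22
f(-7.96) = -141.86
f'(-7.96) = 34.38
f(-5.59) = -71.79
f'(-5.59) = 24.76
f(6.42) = -67.28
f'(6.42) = -24.01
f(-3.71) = -32.42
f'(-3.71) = 17.12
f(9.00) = -142.73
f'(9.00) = -34.48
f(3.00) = -8.93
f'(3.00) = -10.12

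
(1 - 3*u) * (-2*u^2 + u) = 6*u^3 - 5*u^2 + u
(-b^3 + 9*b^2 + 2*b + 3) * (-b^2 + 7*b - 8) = b^5 - 16*b^4 + 69*b^3 - 61*b^2 + 5*b - 24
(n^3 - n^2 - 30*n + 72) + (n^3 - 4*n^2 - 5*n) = 2*n^3 - 5*n^2 - 35*n + 72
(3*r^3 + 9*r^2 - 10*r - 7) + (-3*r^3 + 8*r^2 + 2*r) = 17*r^2 - 8*r - 7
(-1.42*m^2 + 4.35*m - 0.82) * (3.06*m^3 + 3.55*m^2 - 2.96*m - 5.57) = -4.3452*m^5 + 8.27*m^4 + 17.1365*m^3 - 7.8776*m^2 - 21.8023*m + 4.5674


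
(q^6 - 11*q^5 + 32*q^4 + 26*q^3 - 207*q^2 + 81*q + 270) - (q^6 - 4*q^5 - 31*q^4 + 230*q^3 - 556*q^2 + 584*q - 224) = -7*q^5 + 63*q^4 - 204*q^3 + 349*q^2 - 503*q + 494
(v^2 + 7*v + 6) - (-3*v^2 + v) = 4*v^2 + 6*v + 6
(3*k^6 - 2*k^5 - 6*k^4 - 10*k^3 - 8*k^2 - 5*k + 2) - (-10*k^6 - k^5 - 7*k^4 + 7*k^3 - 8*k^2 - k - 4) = 13*k^6 - k^5 + k^4 - 17*k^3 - 4*k + 6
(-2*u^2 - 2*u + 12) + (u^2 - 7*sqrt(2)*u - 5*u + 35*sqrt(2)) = -u^2 - 7*sqrt(2)*u - 7*u + 12 + 35*sqrt(2)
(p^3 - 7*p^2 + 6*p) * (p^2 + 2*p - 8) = p^5 - 5*p^4 - 16*p^3 + 68*p^2 - 48*p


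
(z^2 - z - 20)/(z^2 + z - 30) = (z + 4)/(z + 6)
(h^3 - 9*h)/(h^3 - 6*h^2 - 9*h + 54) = h/(h - 6)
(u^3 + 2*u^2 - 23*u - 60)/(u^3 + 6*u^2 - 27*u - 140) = (u + 3)/(u + 7)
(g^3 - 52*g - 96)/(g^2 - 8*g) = g + 8 + 12/g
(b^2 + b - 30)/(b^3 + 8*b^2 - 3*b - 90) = (b - 5)/(b^2 + 2*b - 15)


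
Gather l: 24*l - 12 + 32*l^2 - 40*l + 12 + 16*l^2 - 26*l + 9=48*l^2 - 42*l + 9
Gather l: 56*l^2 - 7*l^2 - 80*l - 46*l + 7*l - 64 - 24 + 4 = 49*l^2 - 119*l - 84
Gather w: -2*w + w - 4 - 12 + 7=-w - 9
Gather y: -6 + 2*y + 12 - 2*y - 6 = 0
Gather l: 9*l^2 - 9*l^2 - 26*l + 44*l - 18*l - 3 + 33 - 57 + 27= 0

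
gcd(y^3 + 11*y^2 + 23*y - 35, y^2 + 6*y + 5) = y + 5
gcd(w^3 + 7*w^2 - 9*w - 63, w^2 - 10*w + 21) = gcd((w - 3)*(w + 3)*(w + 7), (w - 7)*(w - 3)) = w - 3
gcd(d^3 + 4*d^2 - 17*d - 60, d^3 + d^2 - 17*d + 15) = d + 5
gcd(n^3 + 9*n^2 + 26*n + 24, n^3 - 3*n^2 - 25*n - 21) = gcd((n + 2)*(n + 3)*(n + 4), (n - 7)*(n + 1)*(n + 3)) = n + 3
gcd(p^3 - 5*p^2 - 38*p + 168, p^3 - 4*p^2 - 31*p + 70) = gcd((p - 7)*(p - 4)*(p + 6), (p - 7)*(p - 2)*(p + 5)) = p - 7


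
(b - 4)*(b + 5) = b^2 + b - 20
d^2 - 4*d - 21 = (d - 7)*(d + 3)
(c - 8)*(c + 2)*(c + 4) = c^3 - 2*c^2 - 40*c - 64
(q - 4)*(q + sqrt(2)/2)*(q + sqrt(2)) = q^3 - 4*q^2 + 3*sqrt(2)*q^2/2 - 6*sqrt(2)*q + q - 4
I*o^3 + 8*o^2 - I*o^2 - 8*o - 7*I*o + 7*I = (o - 7*I)*(o - I)*(I*o - I)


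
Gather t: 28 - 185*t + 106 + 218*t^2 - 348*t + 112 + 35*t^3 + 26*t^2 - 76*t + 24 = 35*t^3 + 244*t^2 - 609*t + 270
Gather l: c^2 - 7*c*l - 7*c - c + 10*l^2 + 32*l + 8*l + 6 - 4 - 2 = c^2 - 8*c + 10*l^2 + l*(40 - 7*c)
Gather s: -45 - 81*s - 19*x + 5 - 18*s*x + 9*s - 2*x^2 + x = s*(-18*x - 72) - 2*x^2 - 18*x - 40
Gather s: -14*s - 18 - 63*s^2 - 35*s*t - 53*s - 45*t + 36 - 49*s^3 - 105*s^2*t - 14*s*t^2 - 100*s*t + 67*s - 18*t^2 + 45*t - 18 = -49*s^3 + s^2*(-105*t - 63) + s*(-14*t^2 - 135*t) - 18*t^2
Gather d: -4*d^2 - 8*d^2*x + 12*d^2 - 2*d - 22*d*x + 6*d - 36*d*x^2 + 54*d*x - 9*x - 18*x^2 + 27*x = d^2*(8 - 8*x) + d*(-36*x^2 + 32*x + 4) - 18*x^2 + 18*x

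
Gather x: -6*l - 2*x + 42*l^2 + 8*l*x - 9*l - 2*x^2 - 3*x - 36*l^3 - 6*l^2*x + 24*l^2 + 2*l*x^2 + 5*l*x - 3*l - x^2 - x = -36*l^3 + 66*l^2 - 18*l + x^2*(2*l - 3) + x*(-6*l^2 + 13*l - 6)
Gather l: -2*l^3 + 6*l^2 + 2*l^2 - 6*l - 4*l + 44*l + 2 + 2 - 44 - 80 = -2*l^3 + 8*l^2 + 34*l - 120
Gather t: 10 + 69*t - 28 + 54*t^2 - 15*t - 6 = 54*t^2 + 54*t - 24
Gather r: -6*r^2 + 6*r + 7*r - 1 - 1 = -6*r^2 + 13*r - 2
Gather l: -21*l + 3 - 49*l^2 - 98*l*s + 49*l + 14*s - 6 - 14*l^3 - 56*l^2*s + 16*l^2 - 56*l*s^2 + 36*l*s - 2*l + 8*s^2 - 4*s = -14*l^3 + l^2*(-56*s - 33) + l*(-56*s^2 - 62*s + 26) + 8*s^2 + 10*s - 3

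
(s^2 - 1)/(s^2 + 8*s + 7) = (s - 1)/(s + 7)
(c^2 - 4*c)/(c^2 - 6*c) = (c - 4)/(c - 6)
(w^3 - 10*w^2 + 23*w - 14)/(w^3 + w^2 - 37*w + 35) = (w^2 - 9*w + 14)/(w^2 + 2*w - 35)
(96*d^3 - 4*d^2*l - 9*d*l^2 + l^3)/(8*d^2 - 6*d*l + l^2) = (24*d^2 + 5*d*l - l^2)/(2*d - l)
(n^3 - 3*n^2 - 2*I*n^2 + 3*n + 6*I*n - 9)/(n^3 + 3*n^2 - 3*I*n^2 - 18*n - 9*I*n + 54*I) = (n + I)/(n + 6)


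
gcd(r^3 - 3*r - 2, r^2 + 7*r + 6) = r + 1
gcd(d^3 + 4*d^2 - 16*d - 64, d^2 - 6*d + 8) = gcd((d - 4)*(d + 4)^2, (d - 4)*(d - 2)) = d - 4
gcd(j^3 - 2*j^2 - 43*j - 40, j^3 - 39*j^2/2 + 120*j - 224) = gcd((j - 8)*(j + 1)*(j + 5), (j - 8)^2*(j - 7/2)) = j - 8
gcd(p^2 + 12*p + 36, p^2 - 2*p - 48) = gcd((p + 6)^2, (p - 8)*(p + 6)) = p + 6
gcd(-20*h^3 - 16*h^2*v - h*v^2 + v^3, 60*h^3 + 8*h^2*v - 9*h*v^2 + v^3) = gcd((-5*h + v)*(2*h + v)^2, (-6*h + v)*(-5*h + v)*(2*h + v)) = -10*h^2 - 3*h*v + v^2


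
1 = 1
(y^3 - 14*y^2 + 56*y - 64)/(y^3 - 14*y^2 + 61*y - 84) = (y^2 - 10*y + 16)/(y^2 - 10*y + 21)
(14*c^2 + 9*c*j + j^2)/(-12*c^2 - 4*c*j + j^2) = (-7*c - j)/(6*c - j)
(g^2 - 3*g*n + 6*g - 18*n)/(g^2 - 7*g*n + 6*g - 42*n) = (g - 3*n)/(g - 7*n)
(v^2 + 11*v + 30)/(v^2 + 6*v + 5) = (v + 6)/(v + 1)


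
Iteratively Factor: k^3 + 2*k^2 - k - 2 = (k + 2)*(k^2 - 1) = (k + 1)*(k + 2)*(k - 1)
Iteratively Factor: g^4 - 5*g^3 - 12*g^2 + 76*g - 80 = (g - 2)*(g^3 - 3*g^2 - 18*g + 40) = (g - 5)*(g - 2)*(g^2 + 2*g - 8) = (g - 5)*(g - 2)*(g + 4)*(g - 2)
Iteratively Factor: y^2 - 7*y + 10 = (y - 2)*(y - 5)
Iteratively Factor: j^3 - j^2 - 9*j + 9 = (j - 1)*(j^2 - 9) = (j - 3)*(j - 1)*(j + 3)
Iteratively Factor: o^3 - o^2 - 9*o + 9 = (o - 1)*(o^2 - 9) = (o - 1)*(o + 3)*(o - 3)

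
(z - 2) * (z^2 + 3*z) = z^3 + z^2 - 6*z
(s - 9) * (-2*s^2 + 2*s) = -2*s^3 + 20*s^2 - 18*s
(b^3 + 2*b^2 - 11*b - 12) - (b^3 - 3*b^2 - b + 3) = 5*b^2 - 10*b - 15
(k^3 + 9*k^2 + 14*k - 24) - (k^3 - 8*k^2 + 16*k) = 17*k^2 - 2*k - 24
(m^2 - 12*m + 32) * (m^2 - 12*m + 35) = m^4 - 24*m^3 + 211*m^2 - 804*m + 1120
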